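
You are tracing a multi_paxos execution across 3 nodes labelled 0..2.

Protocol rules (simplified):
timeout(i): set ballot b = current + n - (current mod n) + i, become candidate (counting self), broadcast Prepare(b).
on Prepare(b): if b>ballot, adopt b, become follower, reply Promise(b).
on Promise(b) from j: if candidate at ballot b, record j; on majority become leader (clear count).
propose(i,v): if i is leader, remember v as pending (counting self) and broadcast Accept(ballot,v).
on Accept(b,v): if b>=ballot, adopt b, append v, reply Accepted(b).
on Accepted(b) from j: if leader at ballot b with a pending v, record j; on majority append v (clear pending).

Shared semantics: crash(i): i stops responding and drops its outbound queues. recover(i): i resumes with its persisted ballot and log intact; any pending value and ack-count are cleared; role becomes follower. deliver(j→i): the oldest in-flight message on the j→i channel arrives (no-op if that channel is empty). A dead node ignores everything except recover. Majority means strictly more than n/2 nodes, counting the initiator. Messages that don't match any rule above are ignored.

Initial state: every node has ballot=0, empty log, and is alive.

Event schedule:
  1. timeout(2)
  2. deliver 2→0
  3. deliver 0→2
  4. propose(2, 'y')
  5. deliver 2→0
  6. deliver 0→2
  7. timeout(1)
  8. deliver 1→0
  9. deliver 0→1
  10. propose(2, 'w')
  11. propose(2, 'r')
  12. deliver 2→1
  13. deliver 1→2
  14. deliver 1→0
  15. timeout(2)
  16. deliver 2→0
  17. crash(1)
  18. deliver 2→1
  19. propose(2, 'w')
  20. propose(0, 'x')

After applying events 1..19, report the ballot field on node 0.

5

1. timeout(2):  <2:cand b5 ->
2. deliver 2→0:  <0:foll b5 ->
3. deliver 0→2:  <2:lead b5 ->
4. propose(2,'y'):  nop
5. deliver 2→0:  <0:foll b5 y>
6. deliver 0→2:  <2:lead b5 y>
7. timeout(1):  <1:cand b4 ->
8. deliver 1→0:  nop
9. deliver 0→1:  nop
10. propose(2,'w'):  nop
11. propose(2,'r'):  nop
12. deliver 2→1:  <1:foll b5 ->
13. deliver 1→2:  nop
14. deliver 1→0:  nop
15. timeout(2):  <2:cand b8 y>
16. deliver 2→0:  <0:foll b5 y,w>
17. crash(1):  <1:✗foll b5 ->
18. deliver 2→1:  nop
19. propose(2,'w'):  nop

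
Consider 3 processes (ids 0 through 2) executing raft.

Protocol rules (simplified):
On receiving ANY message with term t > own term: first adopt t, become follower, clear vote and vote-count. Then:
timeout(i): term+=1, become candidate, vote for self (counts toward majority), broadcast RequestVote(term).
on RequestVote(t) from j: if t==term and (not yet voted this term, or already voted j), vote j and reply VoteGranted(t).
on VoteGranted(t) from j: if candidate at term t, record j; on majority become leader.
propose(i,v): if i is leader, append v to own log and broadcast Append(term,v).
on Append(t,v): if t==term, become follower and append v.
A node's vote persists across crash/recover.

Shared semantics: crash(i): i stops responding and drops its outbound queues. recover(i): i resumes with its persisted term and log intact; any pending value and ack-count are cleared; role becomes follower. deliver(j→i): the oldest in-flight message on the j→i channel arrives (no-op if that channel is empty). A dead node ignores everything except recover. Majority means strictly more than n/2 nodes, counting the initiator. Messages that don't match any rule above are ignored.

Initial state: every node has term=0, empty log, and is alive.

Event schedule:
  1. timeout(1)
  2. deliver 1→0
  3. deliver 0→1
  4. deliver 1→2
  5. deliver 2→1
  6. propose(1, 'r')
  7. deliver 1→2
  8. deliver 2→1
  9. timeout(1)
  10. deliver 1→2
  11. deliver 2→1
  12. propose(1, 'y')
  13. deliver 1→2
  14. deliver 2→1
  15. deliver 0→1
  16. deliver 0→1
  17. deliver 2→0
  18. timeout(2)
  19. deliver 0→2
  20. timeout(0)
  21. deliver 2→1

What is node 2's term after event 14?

2

step 1 timeout(1): 1={cand,t=1,log=-}
step 2 deliver 1→0: 0={foll,t=1,log=-}
step 3 deliver 0→1: 1={lead,t=1,log=-}
step 4 deliver 1→2: 2={foll,t=1,log=-}
step 5 deliver 2→1: —
step 6 propose(1,'r'): 1={lead,t=1,log=r}
step 7 deliver 1→2: 2={foll,t=1,log=r}
step 8 deliver 2→1: —
step 9 timeout(1): 1={cand,t=2,log=r}
step 10 deliver 1→2: 2={foll,t=2,log=r}
step 11 deliver 2→1: 1={lead,t=2,log=r}
step 12 propose(1,'y'): 1={lead,t=2,log=r,y}
step 13 deliver 1→2: 2={foll,t=2,log=r,y}
step 14 deliver 2→1: —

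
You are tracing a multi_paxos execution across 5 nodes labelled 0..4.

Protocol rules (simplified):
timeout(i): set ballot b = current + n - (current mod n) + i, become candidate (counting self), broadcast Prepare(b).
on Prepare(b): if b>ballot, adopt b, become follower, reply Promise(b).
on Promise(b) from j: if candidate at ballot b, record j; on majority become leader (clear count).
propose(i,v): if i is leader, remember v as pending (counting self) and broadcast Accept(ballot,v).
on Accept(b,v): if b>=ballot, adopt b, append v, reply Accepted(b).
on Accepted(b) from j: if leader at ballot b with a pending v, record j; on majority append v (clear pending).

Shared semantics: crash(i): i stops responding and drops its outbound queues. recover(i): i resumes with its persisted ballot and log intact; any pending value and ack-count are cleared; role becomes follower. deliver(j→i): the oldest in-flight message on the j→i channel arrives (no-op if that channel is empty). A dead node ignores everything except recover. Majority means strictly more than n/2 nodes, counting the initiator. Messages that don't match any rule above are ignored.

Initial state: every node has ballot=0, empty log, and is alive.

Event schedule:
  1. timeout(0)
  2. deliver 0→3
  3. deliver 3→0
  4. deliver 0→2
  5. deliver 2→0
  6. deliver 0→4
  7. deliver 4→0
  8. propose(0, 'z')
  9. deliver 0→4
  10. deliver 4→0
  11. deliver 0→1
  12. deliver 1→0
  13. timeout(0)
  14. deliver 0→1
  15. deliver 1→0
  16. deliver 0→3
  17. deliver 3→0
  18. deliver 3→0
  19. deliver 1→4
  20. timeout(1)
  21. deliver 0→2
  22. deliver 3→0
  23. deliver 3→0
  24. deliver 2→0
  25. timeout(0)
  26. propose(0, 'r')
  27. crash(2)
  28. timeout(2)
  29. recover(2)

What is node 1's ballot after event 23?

11

1. timeout(0):  <0:cand b5 ->
2. deliver 0→3:  <3:foll b5 ->
3. deliver 3→0:  nop
4. deliver 0→2:  <2:foll b5 ->
5. deliver 2→0:  <0:lead b5 ->
6. deliver 0→4:  <4:foll b5 ->
7. deliver 4→0:  nop
8. propose(0,'z'):  nop
9. deliver 0→4:  <4:foll b5 z>
10. deliver 4→0:  nop
11. deliver 0→1:  <1:foll b5 ->
12. deliver 1→0:  nop
13. timeout(0):  <0:cand b10 ->
14. deliver 0→1:  <1:foll b5 z>
15. deliver 1→0:  nop
16. deliver 0→3:  <3:foll b5 z>
17. deliver 3→0:  nop
18. deliver 3→0:  nop
19. deliver 1→4:  nop
20. timeout(1):  <1:cand b11 z>
21. deliver 0→2:  <2:foll b5 z>
22. deliver 3→0:  nop
23. deliver 3→0:  nop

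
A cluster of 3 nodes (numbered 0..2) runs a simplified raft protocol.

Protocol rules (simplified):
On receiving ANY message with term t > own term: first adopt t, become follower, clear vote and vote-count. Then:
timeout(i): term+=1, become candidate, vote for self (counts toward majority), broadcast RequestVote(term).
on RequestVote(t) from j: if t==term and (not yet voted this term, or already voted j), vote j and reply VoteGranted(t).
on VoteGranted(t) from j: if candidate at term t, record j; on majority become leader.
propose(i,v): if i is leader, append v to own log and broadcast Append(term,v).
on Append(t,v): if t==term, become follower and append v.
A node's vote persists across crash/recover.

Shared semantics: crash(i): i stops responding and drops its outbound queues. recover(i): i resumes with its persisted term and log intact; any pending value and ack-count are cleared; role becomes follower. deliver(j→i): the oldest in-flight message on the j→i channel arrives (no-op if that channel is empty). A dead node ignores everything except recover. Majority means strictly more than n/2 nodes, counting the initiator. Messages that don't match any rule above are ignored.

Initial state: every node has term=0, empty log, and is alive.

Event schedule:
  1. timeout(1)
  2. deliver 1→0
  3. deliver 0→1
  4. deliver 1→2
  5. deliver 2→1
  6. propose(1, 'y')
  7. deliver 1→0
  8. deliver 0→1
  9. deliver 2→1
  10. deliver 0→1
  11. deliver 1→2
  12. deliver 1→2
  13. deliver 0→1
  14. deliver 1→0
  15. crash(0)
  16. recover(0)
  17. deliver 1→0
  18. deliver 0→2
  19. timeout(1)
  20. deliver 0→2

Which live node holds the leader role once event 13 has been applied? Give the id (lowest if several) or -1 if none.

1

1. timeout(1):  <1:cand t1 ->
2. deliver 1→0:  <0:foll t1 ->
3. deliver 0→1:  <1:lead t1 ->
4. deliver 1→2:  <2:foll t1 ->
5. deliver 2→1:  nop
6. propose(1,'y'):  <1:lead t1 y>
7. deliver 1→0:  <0:foll t1 y>
8. deliver 0→1:  nop
9. deliver 2→1:  nop
10. deliver 0→1:  nop
11. deliver 1→2:  <2:foll t1 y>
12. deliver 1→2:  nop
13. deliver 0→1:  nop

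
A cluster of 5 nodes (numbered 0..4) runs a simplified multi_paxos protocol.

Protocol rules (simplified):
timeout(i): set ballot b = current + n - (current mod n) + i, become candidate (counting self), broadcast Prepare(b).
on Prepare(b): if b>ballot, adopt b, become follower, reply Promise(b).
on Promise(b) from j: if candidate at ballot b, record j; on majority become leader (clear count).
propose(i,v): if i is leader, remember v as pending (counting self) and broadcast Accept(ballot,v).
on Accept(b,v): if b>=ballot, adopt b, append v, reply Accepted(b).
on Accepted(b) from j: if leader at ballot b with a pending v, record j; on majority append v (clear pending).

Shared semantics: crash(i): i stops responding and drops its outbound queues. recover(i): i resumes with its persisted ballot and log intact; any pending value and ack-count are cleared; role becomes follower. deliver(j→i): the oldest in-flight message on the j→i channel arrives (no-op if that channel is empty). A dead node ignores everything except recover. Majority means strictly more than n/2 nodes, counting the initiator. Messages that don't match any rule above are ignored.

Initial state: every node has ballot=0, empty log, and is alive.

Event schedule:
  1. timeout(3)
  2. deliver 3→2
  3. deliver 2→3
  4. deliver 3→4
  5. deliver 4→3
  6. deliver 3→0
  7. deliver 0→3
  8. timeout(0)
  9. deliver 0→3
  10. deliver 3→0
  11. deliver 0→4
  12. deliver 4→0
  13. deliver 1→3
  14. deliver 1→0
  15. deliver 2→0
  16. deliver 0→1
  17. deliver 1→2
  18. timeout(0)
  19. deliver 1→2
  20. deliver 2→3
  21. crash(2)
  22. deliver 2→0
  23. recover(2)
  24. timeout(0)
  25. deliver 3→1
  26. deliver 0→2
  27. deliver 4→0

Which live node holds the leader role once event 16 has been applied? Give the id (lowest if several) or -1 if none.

0

[1] timeout(3) → N3(cand b8 [-])
[2] deliver 3→2 → N2(foll b8 [-])
[3] deliver 2→3 → ∅
[4] deliver 3→4 → N4(foll b8 [-])
[5] deliver 4→3 → N3(lead b8 [-])
[6] deliver 3→0 → N0(foll b8 [-])
[7] deliver 0→3 → ∅
[8] timeout(0) → N0(cand b10 [-])
[9] deliver 0→3 → N3(foll b10 [-])
[10] deliver 3→0 → ∅
[11] deliver 0→4 → N4(foll b10 [-])
[12] deliver 4→0 → N0(lead b10 [-])
[13] deliver 1→3 → ∅
[14] deliver 1→0 → ∅
[15] deliver 2→0 → ∅
[16] deliver 0→1 → N1(foll b10 [-])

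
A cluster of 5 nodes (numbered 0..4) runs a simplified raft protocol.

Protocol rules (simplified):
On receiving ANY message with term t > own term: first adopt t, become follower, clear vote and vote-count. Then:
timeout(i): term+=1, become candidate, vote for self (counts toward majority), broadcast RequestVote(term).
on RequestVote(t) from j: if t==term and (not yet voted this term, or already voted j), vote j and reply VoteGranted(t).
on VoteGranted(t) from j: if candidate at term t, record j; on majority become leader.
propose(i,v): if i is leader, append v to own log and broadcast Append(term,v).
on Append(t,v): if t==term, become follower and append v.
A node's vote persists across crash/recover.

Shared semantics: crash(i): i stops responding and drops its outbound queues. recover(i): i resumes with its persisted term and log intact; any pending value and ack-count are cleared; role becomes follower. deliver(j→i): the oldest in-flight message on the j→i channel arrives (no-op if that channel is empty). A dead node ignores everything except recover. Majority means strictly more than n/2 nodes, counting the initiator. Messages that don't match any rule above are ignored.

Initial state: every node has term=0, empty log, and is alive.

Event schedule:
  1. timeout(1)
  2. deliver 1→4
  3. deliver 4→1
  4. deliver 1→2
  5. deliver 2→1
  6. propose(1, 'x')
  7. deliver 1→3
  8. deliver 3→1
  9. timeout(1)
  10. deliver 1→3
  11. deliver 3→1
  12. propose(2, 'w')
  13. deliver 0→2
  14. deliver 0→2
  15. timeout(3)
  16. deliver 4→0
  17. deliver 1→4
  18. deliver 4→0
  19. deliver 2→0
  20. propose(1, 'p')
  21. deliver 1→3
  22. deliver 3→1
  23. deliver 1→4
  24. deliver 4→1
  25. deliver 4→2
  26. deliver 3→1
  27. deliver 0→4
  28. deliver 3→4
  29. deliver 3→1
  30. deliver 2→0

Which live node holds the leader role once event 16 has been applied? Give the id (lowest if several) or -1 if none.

-1

1. timeout(1):  <1:cand t1 ->
2. deliver 1→4:  <4:foll t1 ->
3. deliver 4→1:  nop
4. deliver 1→2:  <2:foll t1 ->
5. deliver 2→1:  <1:lead t1 ->
6. propose(1,'x'):  <1:lead t1 x>
7. deliver 1→3:  <3:foll t1 ->
8. deliver 3→1:  nop
9. timeout(1):  <1:cand t2 x>
10. deliver 1→3:  <3:foll t1 x>
11. deliver 3→1:  nop
12. propose(2,'w'):  nop
13. deliver 0→2:  nop
14. deliver 0→2:  nop
15. timeout(3):  <3:cand t2 x>
16. deliver 4→0:  nop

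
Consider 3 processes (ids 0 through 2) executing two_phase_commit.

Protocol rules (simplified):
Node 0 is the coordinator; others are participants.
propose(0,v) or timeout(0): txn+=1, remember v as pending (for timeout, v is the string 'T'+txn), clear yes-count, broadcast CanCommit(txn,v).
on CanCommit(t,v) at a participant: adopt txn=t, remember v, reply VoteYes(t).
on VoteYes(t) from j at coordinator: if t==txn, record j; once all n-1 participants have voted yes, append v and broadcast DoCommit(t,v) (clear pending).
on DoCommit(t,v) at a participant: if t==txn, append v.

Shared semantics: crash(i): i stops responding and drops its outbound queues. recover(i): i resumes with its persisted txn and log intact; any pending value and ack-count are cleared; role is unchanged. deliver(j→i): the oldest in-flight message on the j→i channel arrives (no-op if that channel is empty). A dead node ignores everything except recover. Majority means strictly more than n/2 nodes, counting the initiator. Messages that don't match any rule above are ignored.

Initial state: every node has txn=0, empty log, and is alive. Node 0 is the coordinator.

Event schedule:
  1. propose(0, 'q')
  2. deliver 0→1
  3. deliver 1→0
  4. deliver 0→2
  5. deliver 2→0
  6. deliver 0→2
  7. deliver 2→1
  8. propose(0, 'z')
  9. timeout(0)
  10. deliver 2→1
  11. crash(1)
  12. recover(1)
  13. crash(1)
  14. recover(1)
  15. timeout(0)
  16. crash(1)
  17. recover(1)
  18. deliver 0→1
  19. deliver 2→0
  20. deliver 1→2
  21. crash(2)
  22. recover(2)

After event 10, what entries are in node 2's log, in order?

q

e1 propose(0,'q'): 0[coor,t=1,-]
e2 deliver 0→1: 1[part,t=1,-]
e3 deliver 1→0: ·
e4 deliver 0→2: 2[part,t=1,-]
e5 deliver 2→0: 0[coor,t=1,q]
e6 deliver 0→2: 2[part,t=1,q]
e7 deliver 2→1: ·
e8 propose(0,'z'): 0[coor,t=2,q]
e9 timeout(0): 0[coor,t=3,q]
e10 deliver 2→1: ·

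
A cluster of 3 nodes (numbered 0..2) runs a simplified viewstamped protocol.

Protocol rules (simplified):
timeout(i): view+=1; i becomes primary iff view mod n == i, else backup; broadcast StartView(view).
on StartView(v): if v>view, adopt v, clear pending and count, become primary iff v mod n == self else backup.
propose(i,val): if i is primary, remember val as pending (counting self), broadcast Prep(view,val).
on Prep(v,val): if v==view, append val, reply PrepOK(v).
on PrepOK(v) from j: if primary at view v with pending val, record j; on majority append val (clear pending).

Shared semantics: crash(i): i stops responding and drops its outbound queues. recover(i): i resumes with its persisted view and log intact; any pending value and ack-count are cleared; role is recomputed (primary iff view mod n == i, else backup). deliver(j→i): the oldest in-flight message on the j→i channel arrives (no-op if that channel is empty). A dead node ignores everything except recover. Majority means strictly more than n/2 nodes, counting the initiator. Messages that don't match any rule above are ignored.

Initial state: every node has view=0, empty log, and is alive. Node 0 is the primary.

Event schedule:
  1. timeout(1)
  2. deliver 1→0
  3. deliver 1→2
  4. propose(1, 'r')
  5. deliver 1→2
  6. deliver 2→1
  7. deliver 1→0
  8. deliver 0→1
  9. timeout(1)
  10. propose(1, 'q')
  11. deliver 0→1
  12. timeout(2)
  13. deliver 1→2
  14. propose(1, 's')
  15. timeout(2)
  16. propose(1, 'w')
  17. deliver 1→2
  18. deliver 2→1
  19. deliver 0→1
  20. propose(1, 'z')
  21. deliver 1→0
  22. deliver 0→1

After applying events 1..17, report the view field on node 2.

3

[1] timeout(1) → N1(prim v1 [-])
[2] deliver 1→0 → N0(back v1 [-])
[3] deliver 1→2 → N2(back v1 [-])
[4] propose(1,'r') → ∅
[5] deliver 1→2 → N2(back v1 [r])
[6] deliver 2→1 → N1(prim v1 [r])
[7] deliver 1→0 → N0(back v1 [r])
[8] deliver 0→1 → ∅
[9] timeout(1) → N1(back v2 [r])
[10] propose(1,'q') → ∅
[11] deliver 0→1 → ∅
[12] timeout(2) → N2(prim v2 [r])
[13] deliver 1→2 → ∅
[14] propose(1,'s') → ∅
[15] timeout(2) → N2(back v3 [r])
[16] propose(1,'w') → ∅
[17] deliver 1→2 → ∅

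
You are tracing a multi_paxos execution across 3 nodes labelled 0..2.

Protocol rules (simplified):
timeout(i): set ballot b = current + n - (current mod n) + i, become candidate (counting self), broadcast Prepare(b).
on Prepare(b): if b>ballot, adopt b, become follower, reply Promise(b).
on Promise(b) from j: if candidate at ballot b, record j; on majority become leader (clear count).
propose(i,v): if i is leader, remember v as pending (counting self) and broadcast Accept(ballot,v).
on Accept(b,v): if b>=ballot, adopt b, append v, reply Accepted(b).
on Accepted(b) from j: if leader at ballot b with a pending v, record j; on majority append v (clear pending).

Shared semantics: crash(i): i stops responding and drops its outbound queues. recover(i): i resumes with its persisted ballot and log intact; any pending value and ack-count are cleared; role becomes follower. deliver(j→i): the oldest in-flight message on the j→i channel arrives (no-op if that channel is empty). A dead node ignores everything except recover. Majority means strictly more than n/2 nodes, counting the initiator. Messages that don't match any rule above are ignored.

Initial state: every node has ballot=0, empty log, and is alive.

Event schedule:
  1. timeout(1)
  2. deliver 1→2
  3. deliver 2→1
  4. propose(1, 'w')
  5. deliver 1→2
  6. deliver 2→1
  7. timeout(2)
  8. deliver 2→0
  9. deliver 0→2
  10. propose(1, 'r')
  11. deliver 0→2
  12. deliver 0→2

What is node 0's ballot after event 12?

8

[1] timeout(1) → N1(cand b4 [-])
[2] deliver 1→2 → N2(foll b4 [-])
[3] deliver 2→1 → N1(lead b4 [-])
[4] propose(1,'w') → ∅
[5] deliver 1→2 → N2(foll b4 [w])
[6] deliver 2→1 → N1(lead b4 [w])
[7] timeout(2) → N2(cand b8 [w])
[8] deliver 2→0 → N0(foll b8 [-])
[9] deliver 0→2 → N2(lead b8 [w])
[10] propose(1,'r') → ∅
[11] deliver 0→2 → ∅
[12] deliver 0→2 → ∅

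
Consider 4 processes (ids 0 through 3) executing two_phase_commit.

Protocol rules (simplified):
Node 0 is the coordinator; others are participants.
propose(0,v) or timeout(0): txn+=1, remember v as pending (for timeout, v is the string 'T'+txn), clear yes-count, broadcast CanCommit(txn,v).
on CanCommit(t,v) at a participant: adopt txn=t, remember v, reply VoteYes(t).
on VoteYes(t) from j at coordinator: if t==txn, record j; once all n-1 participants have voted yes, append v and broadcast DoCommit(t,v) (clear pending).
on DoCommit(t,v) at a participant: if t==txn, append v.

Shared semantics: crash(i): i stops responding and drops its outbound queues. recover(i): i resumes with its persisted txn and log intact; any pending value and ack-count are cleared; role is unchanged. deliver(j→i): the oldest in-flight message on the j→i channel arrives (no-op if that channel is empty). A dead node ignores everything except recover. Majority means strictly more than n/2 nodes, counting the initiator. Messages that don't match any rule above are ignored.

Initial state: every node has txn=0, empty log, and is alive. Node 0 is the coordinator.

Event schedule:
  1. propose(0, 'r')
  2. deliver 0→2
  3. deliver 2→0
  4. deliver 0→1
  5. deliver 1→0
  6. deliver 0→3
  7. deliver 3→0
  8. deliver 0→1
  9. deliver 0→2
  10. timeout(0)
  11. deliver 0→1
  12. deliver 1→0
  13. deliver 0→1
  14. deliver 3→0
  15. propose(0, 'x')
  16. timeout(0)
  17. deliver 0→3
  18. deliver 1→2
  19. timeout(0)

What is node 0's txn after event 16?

e1 propose(0,'r'): 0[coor,t=1,-]
e2 deliver 0→2: 2[part,t=1,-]
e3 deliver 2→0: ·
e4 deliver 0→1: 1[part,t=1,-]
e5 deliver 1→0: ·
e6 deliver 0→3: 3[part,t=1,-]
e7 deliver 3→0: 0[coor,t=1,r]
e8 deliver 0→1: 1[part,t=1,r]
e9 deliver 0→2: 2[part,t=1,r]
e10 timeout(0): 0[coor,t=2,r]
e11 deliver 0→1: 1[part,t=2,r]
e12 deliver 1→0: ·
e13 deliver 0→1: ·
e14 deliver 3→0: ·
e15 propose(0,'x'): 0[coor,t=3,r]
e16 timeout(0): 0[coor,t=4,r]

4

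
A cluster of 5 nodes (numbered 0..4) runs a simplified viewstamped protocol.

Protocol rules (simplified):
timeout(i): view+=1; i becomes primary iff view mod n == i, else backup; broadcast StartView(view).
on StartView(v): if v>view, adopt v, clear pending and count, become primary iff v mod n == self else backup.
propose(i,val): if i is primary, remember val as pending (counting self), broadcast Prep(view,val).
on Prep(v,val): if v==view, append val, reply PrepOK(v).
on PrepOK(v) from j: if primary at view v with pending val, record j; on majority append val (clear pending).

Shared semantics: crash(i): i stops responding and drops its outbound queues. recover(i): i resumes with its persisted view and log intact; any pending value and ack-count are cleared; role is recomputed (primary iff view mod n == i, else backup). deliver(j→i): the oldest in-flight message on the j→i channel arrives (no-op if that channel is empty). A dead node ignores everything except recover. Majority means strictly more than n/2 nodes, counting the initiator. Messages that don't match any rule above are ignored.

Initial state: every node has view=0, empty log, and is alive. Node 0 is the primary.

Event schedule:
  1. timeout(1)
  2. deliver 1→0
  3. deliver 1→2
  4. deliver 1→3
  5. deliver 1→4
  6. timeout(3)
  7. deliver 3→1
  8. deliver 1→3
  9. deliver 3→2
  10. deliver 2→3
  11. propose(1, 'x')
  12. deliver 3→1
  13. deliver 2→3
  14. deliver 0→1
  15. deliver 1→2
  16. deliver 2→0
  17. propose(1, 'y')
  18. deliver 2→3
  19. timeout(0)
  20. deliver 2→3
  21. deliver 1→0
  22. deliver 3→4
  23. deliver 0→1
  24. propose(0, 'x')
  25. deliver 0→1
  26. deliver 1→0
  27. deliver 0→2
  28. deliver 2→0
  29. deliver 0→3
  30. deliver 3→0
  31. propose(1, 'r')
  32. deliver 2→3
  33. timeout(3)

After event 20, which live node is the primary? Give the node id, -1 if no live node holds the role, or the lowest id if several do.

2

step 1 timeout(1): 1={prim,v=1,log=-}
step 2 deliver 1→0: 0={back,v=1,log=-}
step 3 deliver 1→2: 2={back,v=1,log=-}
step 4 deliver 1→3: 3={back,v=1,log=-}
step 5 deliver 1→4: 4={back,v=1,log=-}
step 6 timeout(3): 3={back,v=2,log=-}
step 7 deliver 3→1: 1={back,v=2,log=-}
step 8 deliver 1→3: —
step 9 deliver 3→2: 2={prim,v=2,log=-}
step 10 deliver 2→3: —
step 11 propose(1,'x'): —
step 12 deliver 3→1: —
step 13 deliver 2→3: —
step 14 deliver 0→1: —
step 15 deliver 1→2: —
step 16 deliver 2→0: —
step 17 propose(1,'y'): —
step 18 deliver 2→3: —
step 19 timeout(0): 0={back,v=2,log=-}
step 20 deliver 2→3: —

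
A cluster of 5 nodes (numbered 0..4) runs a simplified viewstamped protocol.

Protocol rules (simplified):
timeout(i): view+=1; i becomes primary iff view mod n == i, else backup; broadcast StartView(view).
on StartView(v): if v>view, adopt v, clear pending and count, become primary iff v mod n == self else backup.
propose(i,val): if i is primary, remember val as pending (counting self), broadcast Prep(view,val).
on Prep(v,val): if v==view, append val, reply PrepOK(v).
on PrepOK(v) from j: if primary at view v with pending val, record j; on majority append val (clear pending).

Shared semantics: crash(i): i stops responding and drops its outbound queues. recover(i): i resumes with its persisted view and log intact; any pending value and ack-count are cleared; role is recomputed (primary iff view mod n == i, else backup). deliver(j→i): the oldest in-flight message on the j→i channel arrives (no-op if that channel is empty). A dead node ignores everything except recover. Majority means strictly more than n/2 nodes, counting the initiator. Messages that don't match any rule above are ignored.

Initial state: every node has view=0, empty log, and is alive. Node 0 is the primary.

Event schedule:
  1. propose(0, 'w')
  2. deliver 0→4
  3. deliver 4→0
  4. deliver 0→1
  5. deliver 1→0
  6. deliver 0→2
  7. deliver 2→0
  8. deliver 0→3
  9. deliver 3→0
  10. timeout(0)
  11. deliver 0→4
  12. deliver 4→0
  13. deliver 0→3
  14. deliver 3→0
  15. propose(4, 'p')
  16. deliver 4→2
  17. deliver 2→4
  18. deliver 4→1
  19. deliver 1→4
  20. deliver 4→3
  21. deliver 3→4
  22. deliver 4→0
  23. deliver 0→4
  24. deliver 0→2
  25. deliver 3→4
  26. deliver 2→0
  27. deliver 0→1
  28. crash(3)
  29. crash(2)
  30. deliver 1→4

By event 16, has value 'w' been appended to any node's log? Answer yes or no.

1. propose(0,'w'):  nop
2. deliver 0→4:  <4:back v0 w>
3. deliver 4→0:  nop
4. deliver 0→1:  <1:back v0 w>
5. deliver 1→0:  <0:prim v0 w>
6. deliver 0→2:  <2:back v0 w>
7. deliver 2→0:  nop
8. deliver 0→3:  <3:back v0 w>
9. deliver 3→0:  nop
10. timeout(0):  <0:back v1 w>
11. deliver 0→4:  <4:back v1 w>
12. deliver 4→0:  nop
13. deliver 0→3:  <3:back v1 w>
14. deliver 3→0:  nop
15. propose(4,'p'):  nop
16. deliver 4→2:  nop

yes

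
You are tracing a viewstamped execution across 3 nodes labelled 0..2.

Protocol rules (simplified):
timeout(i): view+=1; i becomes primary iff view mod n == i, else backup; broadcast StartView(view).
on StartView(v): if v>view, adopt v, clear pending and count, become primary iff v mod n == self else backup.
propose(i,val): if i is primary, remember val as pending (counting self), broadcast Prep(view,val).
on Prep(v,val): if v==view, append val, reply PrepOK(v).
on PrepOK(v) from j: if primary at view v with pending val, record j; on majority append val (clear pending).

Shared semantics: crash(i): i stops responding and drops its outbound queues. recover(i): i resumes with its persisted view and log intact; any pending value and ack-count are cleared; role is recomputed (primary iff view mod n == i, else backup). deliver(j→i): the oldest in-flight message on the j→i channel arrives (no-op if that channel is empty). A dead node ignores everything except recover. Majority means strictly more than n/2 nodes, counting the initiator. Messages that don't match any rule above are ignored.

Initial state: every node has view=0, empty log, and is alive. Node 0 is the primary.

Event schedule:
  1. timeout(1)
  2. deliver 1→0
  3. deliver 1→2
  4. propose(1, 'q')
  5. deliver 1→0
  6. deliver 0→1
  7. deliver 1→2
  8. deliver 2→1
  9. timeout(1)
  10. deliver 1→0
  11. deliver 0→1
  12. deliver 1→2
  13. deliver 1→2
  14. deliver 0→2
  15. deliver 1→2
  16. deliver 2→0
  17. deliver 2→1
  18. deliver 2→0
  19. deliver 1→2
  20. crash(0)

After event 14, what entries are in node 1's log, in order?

q

e1 timeout(1): 1[prim,v=1,-]
e2 deliver 1→0: 0[back,v=1,-]
e3 deliver 1→2: 2[back,v=1,-]
e4 propose(1,'q'): ·
e5 deliver 1→0: 0[back,v=1,q]
e6 deliver 0→1: 1[prim,v=1,q]
e7 deliver 1→2: 2[back,v=1,q]
e8 deliver 2→1: ·
e9 timeout(1): 1[back,v=2,q]
e10 deliver 1→0: 0[back,v=2,q]
e11 deliver 0→1: ·
e12 deliver 1→2: 2[prim,v=2,q]
e13 deliver 1→2: ·
e14 deliver 0→2: ·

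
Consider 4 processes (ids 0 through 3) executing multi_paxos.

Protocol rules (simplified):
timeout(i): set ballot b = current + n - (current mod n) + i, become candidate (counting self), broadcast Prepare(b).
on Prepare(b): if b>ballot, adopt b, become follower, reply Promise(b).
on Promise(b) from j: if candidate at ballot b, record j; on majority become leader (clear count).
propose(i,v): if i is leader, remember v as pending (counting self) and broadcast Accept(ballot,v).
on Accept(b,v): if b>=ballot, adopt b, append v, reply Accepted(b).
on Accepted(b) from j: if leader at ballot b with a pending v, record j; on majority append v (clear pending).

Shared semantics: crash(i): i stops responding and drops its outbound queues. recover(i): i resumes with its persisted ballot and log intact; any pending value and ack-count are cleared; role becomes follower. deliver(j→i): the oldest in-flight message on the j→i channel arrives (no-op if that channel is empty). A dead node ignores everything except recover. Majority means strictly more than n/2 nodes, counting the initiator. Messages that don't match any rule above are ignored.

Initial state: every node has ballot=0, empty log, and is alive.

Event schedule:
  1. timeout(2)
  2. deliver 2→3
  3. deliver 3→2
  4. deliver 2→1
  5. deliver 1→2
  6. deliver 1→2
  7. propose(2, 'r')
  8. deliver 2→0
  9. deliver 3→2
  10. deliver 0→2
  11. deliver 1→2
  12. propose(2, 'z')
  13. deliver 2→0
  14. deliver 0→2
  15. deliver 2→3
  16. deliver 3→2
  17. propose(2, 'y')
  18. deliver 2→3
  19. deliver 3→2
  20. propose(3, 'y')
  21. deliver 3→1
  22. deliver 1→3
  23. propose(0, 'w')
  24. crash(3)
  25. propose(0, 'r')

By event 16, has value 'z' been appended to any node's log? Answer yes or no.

after 1 — timeout(2): n2:cand/b6/[-]
after 2 — deliver 2→3: n3:foll/b6/[-]
after 3 — deliver 3→2: ·
after 4 — deliver 2→1: n1:foll/b6/[-]
after 5 — deliver 1→2: n2:lead/b6/[-]
after 6 — deliver 1→2: ·
after 7 — propose(2,'r'): ·
after 8 — deliver 2→0: n0:foll/b6/[-]
after 9 — deliver 3→2: ·
after 10 — deliver 0→2: ·
after 11 — deliver 1→2: ·
after 12 — propose(2,'z'): ·
after 13 — deliver 2→0: n0:foll/b6/[r]
after 14 — deliver 0→2: ·
after 15 — deliver 2→3: n3:foll/b6/[r]
after 16 — deliver 3→2: n2:lead/b6/[z]

yes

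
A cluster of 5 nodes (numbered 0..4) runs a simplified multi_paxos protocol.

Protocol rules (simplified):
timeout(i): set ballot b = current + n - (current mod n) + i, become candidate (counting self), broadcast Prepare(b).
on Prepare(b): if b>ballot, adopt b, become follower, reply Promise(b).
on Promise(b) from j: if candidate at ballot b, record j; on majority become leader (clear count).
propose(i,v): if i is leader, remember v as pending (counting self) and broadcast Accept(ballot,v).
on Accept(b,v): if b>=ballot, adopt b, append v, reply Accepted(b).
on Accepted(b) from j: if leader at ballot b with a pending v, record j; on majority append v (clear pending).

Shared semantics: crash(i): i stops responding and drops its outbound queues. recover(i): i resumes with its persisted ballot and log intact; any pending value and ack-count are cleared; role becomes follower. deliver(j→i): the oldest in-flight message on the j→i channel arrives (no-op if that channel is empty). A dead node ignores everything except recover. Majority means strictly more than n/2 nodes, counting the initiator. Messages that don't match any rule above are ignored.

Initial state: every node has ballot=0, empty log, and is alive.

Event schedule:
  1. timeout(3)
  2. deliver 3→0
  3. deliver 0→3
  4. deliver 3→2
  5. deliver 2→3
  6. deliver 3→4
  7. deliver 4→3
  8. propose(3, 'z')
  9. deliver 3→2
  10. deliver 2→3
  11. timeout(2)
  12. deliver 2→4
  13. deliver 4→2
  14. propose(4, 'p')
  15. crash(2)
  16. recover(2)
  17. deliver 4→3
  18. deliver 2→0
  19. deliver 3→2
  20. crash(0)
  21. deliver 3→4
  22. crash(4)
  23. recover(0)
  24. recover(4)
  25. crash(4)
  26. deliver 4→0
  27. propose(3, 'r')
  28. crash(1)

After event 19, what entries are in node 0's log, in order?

empty

[1] timeout(3) → N3(cand b8 [-])
[2] deliver 3→0 → N0(foll b8 [-])
[3] deliver 0→3 → ∅
[4] deliver 3→2 → N2(foll b8 [-])
[5] deliver 2→3 → N3(lead b8 [-])
[6] deliver 3→4 → N4(foll b8 [-])
[7] deliver 4→3 → ∅
[8] propose(3,'z') → ∅
[9] deliver 3→2 → N2(foll b8 [z])
[10] deliver 2→3 → ∅
[11] timeout(2) → N2(cand b12 [z])
[12] deliver 2→4 → N4(foll b12 [-])
[13] deliver 4→2 → ∅
[14] propose(4,'p') → ∅
[15] crash(2) → N2(✗cand b12 [z])
[16] recover(2) → N2(foll b12 [z])
[17] deliver 4→3 → ∅
[18] deliver 2→0 → ∅
[19] deliver 3→2 → ∅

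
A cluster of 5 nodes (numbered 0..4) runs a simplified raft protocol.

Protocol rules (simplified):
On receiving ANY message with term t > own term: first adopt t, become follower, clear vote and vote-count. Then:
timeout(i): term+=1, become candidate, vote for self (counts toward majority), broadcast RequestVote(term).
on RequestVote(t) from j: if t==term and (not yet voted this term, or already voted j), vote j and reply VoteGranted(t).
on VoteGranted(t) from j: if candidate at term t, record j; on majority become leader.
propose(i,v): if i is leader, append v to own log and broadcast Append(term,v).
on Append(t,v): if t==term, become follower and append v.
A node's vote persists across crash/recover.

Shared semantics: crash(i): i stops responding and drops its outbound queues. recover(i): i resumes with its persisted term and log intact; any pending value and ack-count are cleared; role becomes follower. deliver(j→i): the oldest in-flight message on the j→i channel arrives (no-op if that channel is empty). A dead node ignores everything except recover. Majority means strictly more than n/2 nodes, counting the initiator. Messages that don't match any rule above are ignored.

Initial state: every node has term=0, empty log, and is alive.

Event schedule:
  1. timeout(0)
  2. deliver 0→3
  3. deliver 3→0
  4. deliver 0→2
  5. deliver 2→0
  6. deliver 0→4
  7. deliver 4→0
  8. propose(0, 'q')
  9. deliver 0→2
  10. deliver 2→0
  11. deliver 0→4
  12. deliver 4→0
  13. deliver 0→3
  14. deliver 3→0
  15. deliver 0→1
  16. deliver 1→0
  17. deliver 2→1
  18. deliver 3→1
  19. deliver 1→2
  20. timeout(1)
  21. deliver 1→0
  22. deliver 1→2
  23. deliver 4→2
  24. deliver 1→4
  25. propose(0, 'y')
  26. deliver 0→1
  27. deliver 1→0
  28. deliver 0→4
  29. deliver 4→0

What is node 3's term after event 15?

1. timeout(0):  <0:cand t1 ->
2. deliver 0→3:  <3:foll t1 ->
3. deliver 3→0:  nop
4. deliver 0→2:  <2:foll t1 ->
5. deliver 2→0:  <0:lead t1 ->
6. deliver 0→4:  <4:foll t1 ->
7. deliver 4→0:  nop
8. propose(0,'q'):  <0:lead t1 q>
9. deliver 0→2:  <2:foll t1 q>
10. deliver 2→0:  nop
11. deliver 0→4:  <4:foll t1 q>
12. deliver 4→0:  nop
13. deliver 0→3:  <3:foll t1 q>
14. deliver 3→0:  nop
15. deliver 0→1:  <1:foll t1 ->

1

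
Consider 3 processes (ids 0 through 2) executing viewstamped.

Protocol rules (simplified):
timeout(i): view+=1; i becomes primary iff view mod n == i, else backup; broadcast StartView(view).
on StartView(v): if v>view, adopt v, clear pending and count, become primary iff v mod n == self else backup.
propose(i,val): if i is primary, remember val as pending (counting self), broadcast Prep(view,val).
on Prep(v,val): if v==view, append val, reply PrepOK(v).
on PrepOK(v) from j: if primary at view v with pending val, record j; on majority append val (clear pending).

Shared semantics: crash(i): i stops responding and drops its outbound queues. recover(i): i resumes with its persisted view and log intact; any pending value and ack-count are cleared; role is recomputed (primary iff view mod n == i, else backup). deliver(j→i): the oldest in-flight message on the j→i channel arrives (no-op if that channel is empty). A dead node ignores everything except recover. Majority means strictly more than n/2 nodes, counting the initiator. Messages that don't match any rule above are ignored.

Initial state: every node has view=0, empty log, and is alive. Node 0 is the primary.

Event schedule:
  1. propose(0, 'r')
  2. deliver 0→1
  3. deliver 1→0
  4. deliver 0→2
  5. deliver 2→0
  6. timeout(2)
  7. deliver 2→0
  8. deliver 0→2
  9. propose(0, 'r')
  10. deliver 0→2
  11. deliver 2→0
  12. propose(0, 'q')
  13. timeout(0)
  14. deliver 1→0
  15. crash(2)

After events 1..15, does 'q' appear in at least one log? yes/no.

no

after 1 — propose(0,'r'): ·
after 2 — deliver 0→1: n1:back/v0/[r]
after 3 — deliver 1→0: n0:prim/v0/[r]
after 4 — deliver 0→2: n2:back/v0/[r]
after 5 — deliver 2→0: ·
after 6 — timeout(2): n2:back/v1/[r]
after 7 — deliver 2→0: n0:back/v1/[r]
after 8 — deliver 0→2: ·
after 9 — propose(0,'r'): ·
after 10 — deliver 0→2: ·
after 11 — deliver 2→0: ·
after 12 — propose(0,'q'): ·
after 13 — timeout(0): n0:back/v2/[r]
after 14 — deliver 1→0: ·
after 15 — crash(2): n2:✗back/v1/[r]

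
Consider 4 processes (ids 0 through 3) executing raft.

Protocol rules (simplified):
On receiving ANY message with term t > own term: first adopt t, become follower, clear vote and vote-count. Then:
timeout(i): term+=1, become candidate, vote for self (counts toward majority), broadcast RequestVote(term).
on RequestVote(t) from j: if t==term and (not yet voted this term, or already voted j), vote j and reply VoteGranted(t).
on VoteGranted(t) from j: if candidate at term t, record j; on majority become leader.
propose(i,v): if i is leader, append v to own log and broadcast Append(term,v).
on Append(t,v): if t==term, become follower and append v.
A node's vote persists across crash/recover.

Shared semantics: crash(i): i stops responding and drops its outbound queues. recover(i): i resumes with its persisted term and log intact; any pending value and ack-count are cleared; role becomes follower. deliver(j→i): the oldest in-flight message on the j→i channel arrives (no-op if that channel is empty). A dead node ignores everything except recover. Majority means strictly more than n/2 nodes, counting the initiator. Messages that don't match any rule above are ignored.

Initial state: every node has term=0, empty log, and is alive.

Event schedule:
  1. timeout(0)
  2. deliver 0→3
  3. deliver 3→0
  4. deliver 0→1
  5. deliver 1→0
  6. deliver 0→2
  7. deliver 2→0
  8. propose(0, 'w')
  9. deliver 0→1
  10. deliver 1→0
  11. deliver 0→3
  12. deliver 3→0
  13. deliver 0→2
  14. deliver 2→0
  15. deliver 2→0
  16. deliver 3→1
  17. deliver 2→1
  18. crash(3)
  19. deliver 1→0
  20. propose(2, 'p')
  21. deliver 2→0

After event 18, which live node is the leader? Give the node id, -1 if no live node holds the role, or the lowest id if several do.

1. timeout(0):  <0:cand t1 ->
2. deliver 0→3:  <3:foll t1 ->
3. deliver 3→0:  nop
4. deliver 0→1:  <1:foll t1 ->
5. deliver 1→0:  <0:lead t1 ->
6. deliver 0→2:  <2:foll t1 ->
7. deliver 2→0:  nop
8. propose(0,'w'):  <0:lead t1 w>
9. deliver 0→1:  <1:foll t1 w>
10. deliver 1→0:  nop
11. deliver 0→3:  <3:foll t1 w>
12. deliver 3→0:  nop
13. deliver 0→2:  <2:foll t1 w>
14. deliver 2→0:  nop
15. deliver 2→0:  nop
16. deliver 3→1:  nop
17. deliver 2→1:  nop
18. crash(3):  <3:✗foll t1 w>

0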